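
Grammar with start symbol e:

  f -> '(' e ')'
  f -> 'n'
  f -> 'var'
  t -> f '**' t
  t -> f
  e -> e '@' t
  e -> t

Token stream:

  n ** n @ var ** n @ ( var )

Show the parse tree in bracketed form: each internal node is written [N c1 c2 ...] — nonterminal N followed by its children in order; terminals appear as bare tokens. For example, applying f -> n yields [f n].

e
e @ t
e @ t @ t
t @ t @ t
f ** t @ t @ t
n ** t @ t @ t
n ** f @ t @ t
n ** n @ t @ t
n ** n @ f ** t @ t
n ** n @ var ** t @ t
n ** n @ var ** f @ t
n ** n @ var ** n @ t
n ** n @ var ** n @ f
n ** n @ var ** n @ ( e )
n ** n @ var ** n @ ( t )
n ** n @ var ** n @ ( f )
n ** n @ var ** n @ ( var )

[e [e [e [t [f n] ** [t [f n]]]] @ [t [f var] ** [t [f n]]]] @ [t [f ( [e [t [f var]]] )]]]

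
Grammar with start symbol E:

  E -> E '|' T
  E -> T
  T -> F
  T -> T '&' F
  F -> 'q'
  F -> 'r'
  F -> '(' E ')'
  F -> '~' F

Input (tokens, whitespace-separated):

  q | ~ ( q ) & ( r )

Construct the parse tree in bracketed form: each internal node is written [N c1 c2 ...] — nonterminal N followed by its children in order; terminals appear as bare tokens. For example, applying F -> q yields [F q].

[E [E [T [F q]]] | [T [T [F ~ [F ( [E [T [F q]]] )]]] & [F ( [E [T [F r]]] )]]]

E
E | T
T | T
F | T
q | T
q | T & F
q | F & F
q | ~ F & F
q | ~ ( E ) & F
q | ~ ( T ) & F
q | ~ ( F ) & F
q | ~ ( q ) & F
q | ~ ( q ) & ( E )
q | ~ ( q ) & ( T )
q | ~ ( q ) & ( F )
q | ~ ( q ) & ( r )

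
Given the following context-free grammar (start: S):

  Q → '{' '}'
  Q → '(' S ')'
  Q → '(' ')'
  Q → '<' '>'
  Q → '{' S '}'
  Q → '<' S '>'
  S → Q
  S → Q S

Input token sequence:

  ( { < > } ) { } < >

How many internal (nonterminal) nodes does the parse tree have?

10

[S [Q ( [S [Q { [S [Q < >]] }]] )] [S [Q { }] [S [Q < >]]]]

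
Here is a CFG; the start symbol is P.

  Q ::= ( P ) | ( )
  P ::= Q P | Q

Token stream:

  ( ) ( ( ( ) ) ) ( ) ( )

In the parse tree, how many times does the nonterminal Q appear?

6

[P [Q ( )] [P [Q ( [P [Q ( [P [Q ( )]] )]] )] [P [Q ( )] [P [Q ( )]]]]]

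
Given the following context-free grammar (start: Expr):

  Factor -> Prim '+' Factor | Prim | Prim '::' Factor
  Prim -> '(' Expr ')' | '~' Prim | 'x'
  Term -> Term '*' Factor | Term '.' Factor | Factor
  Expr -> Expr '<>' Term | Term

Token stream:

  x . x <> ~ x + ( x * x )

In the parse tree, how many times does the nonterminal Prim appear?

[Expr [Expr [Term [Term [Factor [Prim x]]] . [Factor [Prim x]]]] <> [Term [Factor [Prim ~ [Prim x]] + [Factor [Prim ( [Expr [Term [Term [Factor [Prim x]]] * [Factor [Prim x]]]] )]]]]]

7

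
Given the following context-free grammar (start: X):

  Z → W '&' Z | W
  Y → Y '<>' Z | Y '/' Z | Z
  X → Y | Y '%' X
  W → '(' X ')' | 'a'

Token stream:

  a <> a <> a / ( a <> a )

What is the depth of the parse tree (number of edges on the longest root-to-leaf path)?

[X [Y [Y [Y [Y [Z [W a]]] <> [Z [W a]]] <> [Z [W a]]] / [Z [W ( [X [Y [Y [Z [W a]]] <> [Z [W a]]]] )]]]]

9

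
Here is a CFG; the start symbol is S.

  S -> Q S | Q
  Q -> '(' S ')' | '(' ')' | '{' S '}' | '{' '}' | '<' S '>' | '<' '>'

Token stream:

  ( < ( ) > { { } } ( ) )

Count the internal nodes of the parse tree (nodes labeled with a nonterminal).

[S [Q ( [S [Q < [S [Q ( )]] >] [S [Q { [S [Q { }]] }] [S [Q ( )]]]] )]]

12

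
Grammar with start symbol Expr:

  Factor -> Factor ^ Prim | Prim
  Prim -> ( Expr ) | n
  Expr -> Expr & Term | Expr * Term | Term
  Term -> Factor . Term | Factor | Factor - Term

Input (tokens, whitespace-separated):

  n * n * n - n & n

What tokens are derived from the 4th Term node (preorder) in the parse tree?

n

[Expr [Expr [Expr [Expr [Term [Factor [Prim n]]]] * [Term [Factor [Prim n]]]] * [Term [Factor [Prim n]] - [Term [Factor [Prim n]]]]] & [Term [Factor [Prim n]]]]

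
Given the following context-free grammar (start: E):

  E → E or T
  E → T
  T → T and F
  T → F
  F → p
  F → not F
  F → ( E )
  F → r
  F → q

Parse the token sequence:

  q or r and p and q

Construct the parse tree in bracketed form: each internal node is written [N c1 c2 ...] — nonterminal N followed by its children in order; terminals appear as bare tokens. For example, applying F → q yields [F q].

[E [E [T [F q]]] or [T [T [T [F r]] and [F p]] and [F q]]]

E
E or T
T or T
F or T
q or T
q or T and F
q or T and F and F
q or F and F and F
q or r and F and F
q or r and p and F
q or r and p and q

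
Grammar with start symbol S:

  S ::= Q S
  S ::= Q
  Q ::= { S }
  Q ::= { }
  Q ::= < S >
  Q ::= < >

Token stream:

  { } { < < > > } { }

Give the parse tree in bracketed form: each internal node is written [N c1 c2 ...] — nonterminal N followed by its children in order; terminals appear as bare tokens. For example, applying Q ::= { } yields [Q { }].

[S [Q { }] [S [Q { [S [Q < [S [Q < >]] >]] }] [S [Q { }]]]]

S
Q S
{ } S
{ } Q S
{ } { S } S
{ } { Q } S
{ } { < S > } S
{ } { < Q > } S
{ } { < < > > } S
{ } { < < > > } Q
{ } { < < > > } { }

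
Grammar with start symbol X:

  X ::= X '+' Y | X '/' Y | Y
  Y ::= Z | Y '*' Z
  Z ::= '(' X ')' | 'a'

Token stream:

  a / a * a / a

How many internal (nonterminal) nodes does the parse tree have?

11

[X [X [X [Y [Z a]]] / [Y [Y [Z a]] * [Z a]]] / [Y [Z a]]]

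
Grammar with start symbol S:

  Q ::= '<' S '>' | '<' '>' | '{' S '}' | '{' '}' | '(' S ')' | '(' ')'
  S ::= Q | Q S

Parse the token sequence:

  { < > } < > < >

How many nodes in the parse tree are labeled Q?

4

[S [Q { [S [Q < >]] }] [S [Q < >] [S [Q < >]]]]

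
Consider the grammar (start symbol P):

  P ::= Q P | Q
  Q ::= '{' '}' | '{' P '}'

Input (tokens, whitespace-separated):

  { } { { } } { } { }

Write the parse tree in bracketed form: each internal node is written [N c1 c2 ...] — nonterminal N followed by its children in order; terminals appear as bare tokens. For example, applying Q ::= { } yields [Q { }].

[P [Q { }] [P [Q { [P [Q { }]] }] [P [Q { }] [P [Q { }]]]]]

P
Q P
{ } P
{ } Q P
{ } { P } P
{ } { Q } P
{ } { { } } P
{ } { { } } Q P
{ } { { } } { } P
{ } { { } } { } Q
{ } { { } } { } { }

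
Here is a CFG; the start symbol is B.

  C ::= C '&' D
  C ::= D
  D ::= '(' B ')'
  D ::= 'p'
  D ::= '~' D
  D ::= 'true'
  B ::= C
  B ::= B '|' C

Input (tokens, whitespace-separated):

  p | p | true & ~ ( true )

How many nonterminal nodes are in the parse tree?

[B [B [B [C [D p]]] | [C [D p]]] | [C [C [D true]] & [D ~ [D ( [B [C [D true]]] )]]]]

15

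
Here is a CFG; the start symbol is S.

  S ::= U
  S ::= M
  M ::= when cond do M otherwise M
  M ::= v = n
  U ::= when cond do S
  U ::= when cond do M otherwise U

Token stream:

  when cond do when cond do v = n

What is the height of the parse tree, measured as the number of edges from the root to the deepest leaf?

6

[S [U when cond do [S [U when cond do [S [M v = n]]]]]]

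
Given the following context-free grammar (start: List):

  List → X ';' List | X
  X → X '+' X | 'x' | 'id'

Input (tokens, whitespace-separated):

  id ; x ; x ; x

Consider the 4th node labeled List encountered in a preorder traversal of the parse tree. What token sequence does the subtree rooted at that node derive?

[List [X id] ; [List [X x] ; [List [X x] ; [List [X x]]]]]

x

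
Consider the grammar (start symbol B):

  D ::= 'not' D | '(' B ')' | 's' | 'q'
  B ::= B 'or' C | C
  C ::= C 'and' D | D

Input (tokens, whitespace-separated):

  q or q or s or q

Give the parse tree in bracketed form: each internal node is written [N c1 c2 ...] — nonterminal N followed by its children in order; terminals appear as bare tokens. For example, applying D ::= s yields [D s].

B
B or C
B or C or C
B or C or C or C
C or C or C or C
D or C or C or C
q or C or C or C
q or D or C or C
q or q or C or C
q or q or D or C
q or q or s or C
q or q or s or D
q or q or s or q

[B [B [B [B [C [D q]]] or [C [D q]]] or [C [D s]]] or [C [D q]]]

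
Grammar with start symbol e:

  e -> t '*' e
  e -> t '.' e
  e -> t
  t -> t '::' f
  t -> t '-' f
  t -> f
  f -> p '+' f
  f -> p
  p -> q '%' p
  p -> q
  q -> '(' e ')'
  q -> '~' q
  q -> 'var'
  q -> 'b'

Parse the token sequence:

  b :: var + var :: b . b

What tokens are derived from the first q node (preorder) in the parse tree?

[e [t [t [t [f [p [q b]]]] :: [f [p [q var]] + [f [p [q var]]]]] :: [f [p [q b]]]] . [e [t [f [p [q b]]]]]]

b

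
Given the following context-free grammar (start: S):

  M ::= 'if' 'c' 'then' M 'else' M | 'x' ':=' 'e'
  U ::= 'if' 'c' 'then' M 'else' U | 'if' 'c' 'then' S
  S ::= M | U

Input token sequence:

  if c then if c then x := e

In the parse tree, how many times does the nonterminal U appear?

2

[S [U if c then [S [U if c then [S [M x := e]]]]]]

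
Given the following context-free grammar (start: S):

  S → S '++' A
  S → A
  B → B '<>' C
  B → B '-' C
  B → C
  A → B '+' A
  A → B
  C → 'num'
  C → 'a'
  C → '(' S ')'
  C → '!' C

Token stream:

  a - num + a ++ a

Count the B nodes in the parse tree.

4

[S [S [A [B [B [C a]] - [C num]] + [A [B [C a]]]]] ++ [A [B [C a]]]]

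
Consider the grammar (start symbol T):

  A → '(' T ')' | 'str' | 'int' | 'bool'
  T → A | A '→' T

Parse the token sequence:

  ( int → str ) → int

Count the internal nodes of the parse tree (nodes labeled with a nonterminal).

[T [A ( [T [A int] → [T [A str]]] )] → [T [A int]]]

8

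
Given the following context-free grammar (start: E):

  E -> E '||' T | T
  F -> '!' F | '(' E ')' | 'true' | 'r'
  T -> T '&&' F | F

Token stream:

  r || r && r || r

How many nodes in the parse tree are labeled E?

[E [E [E [T [F r]]] || [T [T [F r]] && [F r]]] || [T [F r]]]

3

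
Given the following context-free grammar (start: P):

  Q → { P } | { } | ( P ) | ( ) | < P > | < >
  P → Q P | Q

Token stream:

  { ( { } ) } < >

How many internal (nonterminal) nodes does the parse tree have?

[P [Q { [P [Q ( [P [Q { }]] )]] }] [P [Q < >]]]

8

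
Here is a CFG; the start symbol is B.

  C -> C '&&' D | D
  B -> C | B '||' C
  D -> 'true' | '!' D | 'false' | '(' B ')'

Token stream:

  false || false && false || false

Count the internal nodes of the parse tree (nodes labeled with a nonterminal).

11

[B [B [B [C [D false]]] || [C [C [D false]] && [D false]]] || [C [D false]]]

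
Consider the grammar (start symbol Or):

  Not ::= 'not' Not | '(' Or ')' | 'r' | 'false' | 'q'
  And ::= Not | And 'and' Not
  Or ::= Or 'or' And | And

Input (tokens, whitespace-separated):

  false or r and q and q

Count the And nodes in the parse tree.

[Or [Or [And [Not false]]] or [And [And [And [Not r]] and [Not q]] and [Not q]]]

4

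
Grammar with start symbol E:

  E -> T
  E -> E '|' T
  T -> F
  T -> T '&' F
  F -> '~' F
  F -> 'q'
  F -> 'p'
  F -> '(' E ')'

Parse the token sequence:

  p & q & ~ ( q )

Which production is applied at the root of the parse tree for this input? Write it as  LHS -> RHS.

[E [T [T [T [F p]] & [F q]] & [F ~ [F ( [E [T [F q]]] )]]]]

E -> T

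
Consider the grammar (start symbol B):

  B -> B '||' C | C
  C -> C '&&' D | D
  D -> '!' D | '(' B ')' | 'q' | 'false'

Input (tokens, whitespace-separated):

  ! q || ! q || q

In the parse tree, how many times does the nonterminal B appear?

[B [B [B [C [D ! [D q]]]] || [C [D ! [D q]]]] || [C [D q]]]

3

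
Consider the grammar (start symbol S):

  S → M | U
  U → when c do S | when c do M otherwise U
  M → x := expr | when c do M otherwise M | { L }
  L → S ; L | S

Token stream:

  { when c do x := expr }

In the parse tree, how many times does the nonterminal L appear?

[S [M { [L [S [U when c do [S [M x := expr]]]]] }]]

1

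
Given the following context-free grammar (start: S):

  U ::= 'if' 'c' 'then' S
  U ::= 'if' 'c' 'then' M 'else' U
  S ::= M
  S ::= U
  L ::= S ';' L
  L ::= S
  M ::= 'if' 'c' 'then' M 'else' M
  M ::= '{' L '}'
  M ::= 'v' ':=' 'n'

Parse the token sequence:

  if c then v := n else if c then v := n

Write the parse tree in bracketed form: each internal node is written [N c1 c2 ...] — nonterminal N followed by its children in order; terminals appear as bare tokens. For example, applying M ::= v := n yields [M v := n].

S
U
if c then M else U
if c then v := n else U
if c then v := n else if c then S
if c then v := n else if c then M
if c then v := n else if c then v := n

[S [U if c then [M v := n] else [U if c then [S [M v := n]]]]]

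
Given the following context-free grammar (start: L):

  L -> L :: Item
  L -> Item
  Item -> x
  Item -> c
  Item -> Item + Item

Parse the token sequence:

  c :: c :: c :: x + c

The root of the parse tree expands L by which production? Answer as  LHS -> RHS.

[L [L [L [L [Item c]] :: [Item c]] :: [Item c]] :: [Item [Item x] + [Item c]]]

L -> L :: Item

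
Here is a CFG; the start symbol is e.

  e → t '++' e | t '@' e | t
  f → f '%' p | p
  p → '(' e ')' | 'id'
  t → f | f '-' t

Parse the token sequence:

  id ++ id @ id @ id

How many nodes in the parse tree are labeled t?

4

[e [t [f [p id]]] ++ [e [t [f [p id]]] @ [e [t [f [p id]]] @ [e [t [f [p id]]]]]]]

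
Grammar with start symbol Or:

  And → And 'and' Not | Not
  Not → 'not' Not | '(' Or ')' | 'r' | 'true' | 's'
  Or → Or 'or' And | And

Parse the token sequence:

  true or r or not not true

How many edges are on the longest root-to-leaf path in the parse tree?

5

[Or [Or [Or [And [Not true]]] or [And [Not r]]] or [And [Not not [Not not [Not true]]]]]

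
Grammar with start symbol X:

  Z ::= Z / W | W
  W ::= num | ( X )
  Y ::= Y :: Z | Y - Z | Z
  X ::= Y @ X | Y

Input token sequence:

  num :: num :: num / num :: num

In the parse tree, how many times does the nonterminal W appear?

[X [Y [Y [Y [Y [Z [W num]]] :: [Z [W num]]] :: [Z [Z [W num]] / [W num]]] :: [Z [W num]]]]

5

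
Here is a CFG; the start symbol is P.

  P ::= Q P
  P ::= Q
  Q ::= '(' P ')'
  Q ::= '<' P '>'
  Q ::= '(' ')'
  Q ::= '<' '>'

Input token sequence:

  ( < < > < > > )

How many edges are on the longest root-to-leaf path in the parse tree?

[P [Q ( [P [Q < [P [Q < >] [P [Q < >]]] >]] )]]

7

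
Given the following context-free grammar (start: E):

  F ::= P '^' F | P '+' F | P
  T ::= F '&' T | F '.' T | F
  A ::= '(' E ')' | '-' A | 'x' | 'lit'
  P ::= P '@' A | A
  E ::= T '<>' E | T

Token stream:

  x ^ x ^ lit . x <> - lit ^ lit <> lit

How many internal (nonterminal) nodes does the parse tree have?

[E [T [F [P [A x]] ^ [F [P [A x]] ^ [F [P [A lit]]]]] . [T [F [P [A x]]]]] <> [E [T [F [P [A - [A lit]]] ^ [F [P [A lit]]]]] <> [E [T [F [P [A lit]]]]]]]

29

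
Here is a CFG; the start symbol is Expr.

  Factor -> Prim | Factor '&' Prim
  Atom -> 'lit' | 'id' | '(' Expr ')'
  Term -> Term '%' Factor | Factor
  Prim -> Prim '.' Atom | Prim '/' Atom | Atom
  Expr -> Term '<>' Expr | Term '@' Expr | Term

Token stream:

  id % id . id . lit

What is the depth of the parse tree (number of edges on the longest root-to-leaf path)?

7

[Expr [Term [Term [Factor [Prim [Atom id]]]] % [Factor [Prim [Prim [Prim [Atom id]] . [Atom id]] . [Atom lit]]]]]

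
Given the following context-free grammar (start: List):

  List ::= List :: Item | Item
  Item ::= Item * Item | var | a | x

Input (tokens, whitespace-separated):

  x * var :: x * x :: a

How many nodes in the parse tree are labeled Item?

7

[List [List [List [Item [Item x] * [Item var]]] :: [Item [Item x] * [Item x]]] :: [Item a]]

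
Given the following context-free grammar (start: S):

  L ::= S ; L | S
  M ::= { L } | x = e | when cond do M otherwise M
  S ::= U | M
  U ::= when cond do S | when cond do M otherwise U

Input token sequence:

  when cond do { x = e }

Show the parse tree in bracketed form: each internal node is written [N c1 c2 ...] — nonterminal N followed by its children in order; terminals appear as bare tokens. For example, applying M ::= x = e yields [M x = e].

S
U
when cond do S
when cond do M
when cond do { L }
when cond do { S }
when cond do { M }
when cond do { x = e }

[S [U when cond do [S [M { [L [S [M x = e]]] }]]]]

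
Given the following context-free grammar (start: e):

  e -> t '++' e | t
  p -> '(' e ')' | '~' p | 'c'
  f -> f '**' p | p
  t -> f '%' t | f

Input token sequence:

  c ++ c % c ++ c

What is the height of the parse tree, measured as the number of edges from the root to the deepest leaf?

6

[e [t [f [p c]]] ++ [e [t [f [p c]] % [t [f [p c]]]] ++ [e [t [f [p c]]]]]]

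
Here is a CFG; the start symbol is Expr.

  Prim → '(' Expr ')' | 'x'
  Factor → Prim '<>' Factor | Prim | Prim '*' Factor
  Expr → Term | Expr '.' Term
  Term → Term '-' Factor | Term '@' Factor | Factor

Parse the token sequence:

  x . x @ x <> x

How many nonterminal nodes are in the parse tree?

[Expr [Expr [Term [Factor [Prim x]]]] . [Term [Term [Factor [Prim x]]] @ [Factor [Prim x] <> [Factor [Prim x]]]]]

13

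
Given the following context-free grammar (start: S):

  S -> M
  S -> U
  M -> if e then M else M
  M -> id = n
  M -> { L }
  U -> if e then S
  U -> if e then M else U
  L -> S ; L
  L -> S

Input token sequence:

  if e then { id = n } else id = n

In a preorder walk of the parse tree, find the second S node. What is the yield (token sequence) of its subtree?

[S [M if e then [M { [L [S [M id = n]]] }] else [M id = n]]]

id = n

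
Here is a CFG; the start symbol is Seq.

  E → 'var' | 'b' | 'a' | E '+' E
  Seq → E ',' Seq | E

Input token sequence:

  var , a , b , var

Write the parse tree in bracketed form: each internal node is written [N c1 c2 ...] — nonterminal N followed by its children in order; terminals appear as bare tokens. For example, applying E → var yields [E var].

Seq
E , Seq
var , Seq
var , E , Seq
var , a , Seq
var , a , E , Seq
var , a , b , Seq
var , a , b , E
var , a , b , var

[Seq [E var] , [Seq [E a] , [Seq [E b] , [Seq [E var]]]]]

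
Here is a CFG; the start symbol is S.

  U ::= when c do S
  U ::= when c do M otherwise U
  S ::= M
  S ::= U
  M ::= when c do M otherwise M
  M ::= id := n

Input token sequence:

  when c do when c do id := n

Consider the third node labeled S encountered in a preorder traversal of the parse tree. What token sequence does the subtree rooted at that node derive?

id := n

[S [U when c do [S [U when c do [S [M id := n]]]]]]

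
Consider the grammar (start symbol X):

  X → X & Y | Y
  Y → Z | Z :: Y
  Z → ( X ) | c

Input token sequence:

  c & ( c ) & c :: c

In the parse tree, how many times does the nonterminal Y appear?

5

[X [X [X [Y [Z c]]] & [Y [Z ( [X [Y [Z c]]] )]]] & [Y [Z c] :: [Y [Z c]]]]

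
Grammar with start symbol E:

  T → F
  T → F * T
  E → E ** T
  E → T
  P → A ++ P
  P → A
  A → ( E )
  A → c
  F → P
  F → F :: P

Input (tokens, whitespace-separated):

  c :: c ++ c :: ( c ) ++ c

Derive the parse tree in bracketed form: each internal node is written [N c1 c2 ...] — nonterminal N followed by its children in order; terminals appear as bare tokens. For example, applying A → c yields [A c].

E
T
F
F :: P
F :: P :: P
P :: P :: P
A :: P :: P
c :: P :: P
c :: A ++ P :: P
c :: c ++ P :: P
c :: c ++ A :: P
c :: c ++ c :: P
c :: c ++ c :: A ++ P
c :: c ++ c :: ( E ) ++ P
c :: c ++ c :: ( T ) ++ P
c :: c ++ c :: ( F ) ++ P
c :: c ++ c :: ( P ) ++ P
c :: c ++ c :: ( A ) ++ P
c :: c ++ c :: ( c ) ++ P
c :: c ++ c :: ( c ) ++ A
c :: c ++ c :: ( c ) ++ c

[E [T [F [F [F [P [A c]]] :: [P [A c] ++ [P [A c]]]] :: [P [A ( [E [T [F [P [A c]]]]] )] ++ [P [A c]]]]]]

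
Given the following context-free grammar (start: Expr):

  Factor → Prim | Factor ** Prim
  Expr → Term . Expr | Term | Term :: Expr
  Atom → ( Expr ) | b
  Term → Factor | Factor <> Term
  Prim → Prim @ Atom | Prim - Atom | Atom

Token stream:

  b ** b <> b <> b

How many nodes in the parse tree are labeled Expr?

[Expr [Term [Factor [Factor [Prim [Atom b]]] ** [Prim [Atom b]]] <> [Term [Factor [Prim [Atom b]]] <> [Term [Factor [Prim [Atom b]]]]]]]

1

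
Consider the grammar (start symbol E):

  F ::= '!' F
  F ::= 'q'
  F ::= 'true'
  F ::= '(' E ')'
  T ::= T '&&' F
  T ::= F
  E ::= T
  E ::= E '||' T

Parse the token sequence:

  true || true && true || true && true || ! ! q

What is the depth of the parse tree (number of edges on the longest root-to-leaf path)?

[E [E [E [E [T [F true]]] || [T [T [F true]] && [F true]]] || [T [T [F true]] && [F true]]] || [T [F ! [F ! [F q]]]]]

6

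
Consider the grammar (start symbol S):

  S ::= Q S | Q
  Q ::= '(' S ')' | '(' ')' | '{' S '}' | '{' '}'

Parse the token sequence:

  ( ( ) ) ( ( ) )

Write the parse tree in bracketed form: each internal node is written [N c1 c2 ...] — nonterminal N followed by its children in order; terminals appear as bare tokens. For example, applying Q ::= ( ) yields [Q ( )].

S
Q S
( S ) S
( Q ) S
( ( ) ) S
( ( ) ) Q
( ( ) ) ( S )
( ( ) ) ( Q )
( ( ) ) ( ( ) )

[S [Q ( [S [Q ( )]] )] [S [Q ( [S [Q ( )]] )]]]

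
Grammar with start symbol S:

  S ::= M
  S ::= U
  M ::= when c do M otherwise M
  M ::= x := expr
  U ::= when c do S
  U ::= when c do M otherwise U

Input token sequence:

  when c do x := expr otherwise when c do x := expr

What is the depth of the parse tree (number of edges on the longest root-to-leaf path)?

5

[S [U when c do [M x := expr] otherwise [U when c do [S [M x := expr]]]]]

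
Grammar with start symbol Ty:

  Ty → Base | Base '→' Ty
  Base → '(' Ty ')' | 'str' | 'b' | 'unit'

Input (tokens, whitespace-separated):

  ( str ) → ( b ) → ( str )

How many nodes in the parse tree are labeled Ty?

[Ty [Base ( [Ty [Base str]] )] → [Ty [Base ( [Ty [Base b]] )] → [Ty [Base ( [Ty [Base str]] )]]]]

6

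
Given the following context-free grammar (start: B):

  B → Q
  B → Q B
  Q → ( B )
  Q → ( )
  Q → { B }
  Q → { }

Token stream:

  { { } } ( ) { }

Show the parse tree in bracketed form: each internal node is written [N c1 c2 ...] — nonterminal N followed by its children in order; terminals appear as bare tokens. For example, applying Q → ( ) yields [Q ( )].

B
Q B
{ B } B
{ Q } B
{ { } } B
{ { } } Q B
{ { } } ( ) B
{ { } } ( ) Q
{ { } } ( ) { }

[B [Q { [B [Q { }]] }] [B [Q ( )] [B [Q { }]]]]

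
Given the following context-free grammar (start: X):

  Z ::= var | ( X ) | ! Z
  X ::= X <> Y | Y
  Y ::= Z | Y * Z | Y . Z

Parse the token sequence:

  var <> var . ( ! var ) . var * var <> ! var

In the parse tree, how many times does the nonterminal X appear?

4

[X [X [X [Y [Z var]]] <> [Y [Y [Y [Y [Z var]] . [Z ( [X [Y [Z ! [Z var]]]] )]] . [Z var]] * [Z var]]] <> [Y [Z ! [Z var]]]]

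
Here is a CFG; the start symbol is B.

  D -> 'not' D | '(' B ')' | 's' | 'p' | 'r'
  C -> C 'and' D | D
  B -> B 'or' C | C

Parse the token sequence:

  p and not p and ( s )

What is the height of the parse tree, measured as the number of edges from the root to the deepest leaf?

[B [C [C [C [D p]] and [D not [D p]]] and [D ( [B [C [D s]]] )]]]

6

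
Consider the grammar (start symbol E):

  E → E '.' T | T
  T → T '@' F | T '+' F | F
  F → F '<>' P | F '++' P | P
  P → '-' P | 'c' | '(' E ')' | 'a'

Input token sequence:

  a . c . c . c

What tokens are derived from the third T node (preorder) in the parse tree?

c

[E [E [E [E [T [F [P a]]]] . [T [F [P c]]]] . [T [F [P c]]]] . [T [F [P c]]]]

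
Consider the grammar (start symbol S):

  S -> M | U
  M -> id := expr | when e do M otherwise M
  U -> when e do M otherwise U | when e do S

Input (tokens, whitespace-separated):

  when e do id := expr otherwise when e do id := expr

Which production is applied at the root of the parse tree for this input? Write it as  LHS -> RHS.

S -> U

[S [U when e do [M id := expr] otherwise [U when e do [S [M id := expr]]]]]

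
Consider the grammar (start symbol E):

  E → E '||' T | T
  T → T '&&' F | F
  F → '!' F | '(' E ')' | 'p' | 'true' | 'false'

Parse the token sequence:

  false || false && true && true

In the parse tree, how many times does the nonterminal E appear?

2

[E [E [T [F false]]] || [T [T [T [F false]] && [F true]] && [F true]]]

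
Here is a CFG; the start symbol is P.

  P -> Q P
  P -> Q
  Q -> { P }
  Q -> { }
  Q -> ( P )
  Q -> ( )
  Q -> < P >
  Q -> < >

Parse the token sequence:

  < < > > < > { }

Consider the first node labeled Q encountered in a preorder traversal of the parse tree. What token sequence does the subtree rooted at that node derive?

< < > >

[P [Q < [P [Q < >]] >] [P [Q < >] [P [Q { }]]]]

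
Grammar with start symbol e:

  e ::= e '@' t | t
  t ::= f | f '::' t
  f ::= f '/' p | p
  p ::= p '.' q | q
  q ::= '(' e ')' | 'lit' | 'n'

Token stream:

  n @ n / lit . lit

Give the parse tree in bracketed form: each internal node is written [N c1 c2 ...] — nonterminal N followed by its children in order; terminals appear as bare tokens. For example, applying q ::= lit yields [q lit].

e
e @ t
t @ t
f @ t
p @ t
q @ t
n @ t
n @ f
n @ f / p
n @ p / p
n @ q / p
n @ n / p
n @ n / p . q
n @ n / q . q
n @ n / lit . q
n @ n / lit . lit

[e [e [t [f [p [q n]]]]] @ [t [f [f [p [q n]]] / [p [p [q lit]] . [q lit]]]]]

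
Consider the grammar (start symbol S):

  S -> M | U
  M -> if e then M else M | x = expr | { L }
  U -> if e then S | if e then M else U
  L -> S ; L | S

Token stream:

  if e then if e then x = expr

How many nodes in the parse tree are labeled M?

[S [U if e then [S [U if e then [S [M x = expr]]]]]]

1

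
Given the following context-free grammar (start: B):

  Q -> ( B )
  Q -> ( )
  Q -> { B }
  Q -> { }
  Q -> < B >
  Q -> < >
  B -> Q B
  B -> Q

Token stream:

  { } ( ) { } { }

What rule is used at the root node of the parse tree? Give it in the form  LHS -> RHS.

B -> Q B

[B [Q { }] [B [Q ( )] [B [Q { }] [B [Q { }]]]]]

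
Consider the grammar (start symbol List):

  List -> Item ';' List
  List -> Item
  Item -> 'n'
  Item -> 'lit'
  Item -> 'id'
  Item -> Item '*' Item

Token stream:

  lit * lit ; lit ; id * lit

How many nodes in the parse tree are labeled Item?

7

[List [Item [Item lit] * [Item lit]] ; [List [Item lit] ; [List [Item [Item id] * [Item lit]]]]]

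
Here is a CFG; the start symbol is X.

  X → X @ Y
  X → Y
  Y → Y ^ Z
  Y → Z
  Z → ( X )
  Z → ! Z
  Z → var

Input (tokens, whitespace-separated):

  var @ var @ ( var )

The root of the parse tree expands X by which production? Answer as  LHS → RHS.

X → X @ Y

[X [X [X [Y [Z var]]] @ [Y [Z var]]] @ [Y [Z ( [X [Y [Z var]]] )]]]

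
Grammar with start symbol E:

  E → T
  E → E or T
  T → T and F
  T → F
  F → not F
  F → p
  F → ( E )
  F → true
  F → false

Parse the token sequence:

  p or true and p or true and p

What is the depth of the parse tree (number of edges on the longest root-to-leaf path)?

[E [E [E [T [F p]]] or [T [T [F true]] and [F p]]] or [T [T [F true]] and [F p]]]

5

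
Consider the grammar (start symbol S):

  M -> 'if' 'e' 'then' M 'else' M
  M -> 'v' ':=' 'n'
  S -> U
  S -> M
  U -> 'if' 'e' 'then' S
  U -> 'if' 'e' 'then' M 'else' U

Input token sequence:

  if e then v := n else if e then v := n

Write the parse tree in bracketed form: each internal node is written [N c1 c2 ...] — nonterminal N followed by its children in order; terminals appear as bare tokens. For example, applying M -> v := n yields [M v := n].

S
U
if e then M else U
if e then v := n else U
if e then v := n else if e then S
if e then v := n else if e then M
if e then v := n else if e then v := n

[S [U if e then [M v := n] else [U if e then [S [M v := n]]]]]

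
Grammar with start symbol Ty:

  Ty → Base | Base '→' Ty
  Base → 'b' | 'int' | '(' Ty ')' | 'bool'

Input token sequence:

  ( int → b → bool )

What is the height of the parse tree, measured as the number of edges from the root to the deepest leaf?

6

[Ty [Base ( [Ty [Base int] → [Ty [Base b] → [Ty [Base bool]]]] )]]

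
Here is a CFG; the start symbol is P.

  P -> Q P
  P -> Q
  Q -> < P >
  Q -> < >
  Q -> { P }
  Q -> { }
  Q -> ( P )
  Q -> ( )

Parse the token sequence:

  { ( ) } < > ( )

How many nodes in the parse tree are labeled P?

[P [Q { [P [Q ( )]] }] [P [Q < >] [P [Q ( )]]]]

4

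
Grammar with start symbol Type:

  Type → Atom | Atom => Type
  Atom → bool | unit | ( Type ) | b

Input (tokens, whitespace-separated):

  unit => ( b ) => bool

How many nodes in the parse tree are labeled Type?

4

[Type [Atom unit] => [Type [Atom ( [Type [Atom b]] )] => [Type [Atom bool]]]]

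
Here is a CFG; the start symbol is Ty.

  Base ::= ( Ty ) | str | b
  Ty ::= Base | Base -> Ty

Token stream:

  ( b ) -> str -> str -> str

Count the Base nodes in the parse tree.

[Ty [Base ( [Ty [Base b]] )] -> [Ty [Base str] -> [Ty [Base str] -> [Ty [Base str]]]]]

5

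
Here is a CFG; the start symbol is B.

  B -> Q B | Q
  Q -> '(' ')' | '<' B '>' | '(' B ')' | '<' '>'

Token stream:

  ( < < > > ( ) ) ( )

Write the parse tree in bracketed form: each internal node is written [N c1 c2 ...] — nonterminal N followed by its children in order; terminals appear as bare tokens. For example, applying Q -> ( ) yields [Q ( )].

[B [Q ( [B [Q < [B [Q < >]] >] [B [Q ( )]]] )] [B [Q ( )]]]

B
Q B
( B ) B
( Q B ) B
( < B > B ) B
( < Q > B ) B
( < < > > B ) B
( < < > > Q ) B
( < < > > ( ) ) B
( < < > > ( ) ) Q
( < < > > ( ) ) ( )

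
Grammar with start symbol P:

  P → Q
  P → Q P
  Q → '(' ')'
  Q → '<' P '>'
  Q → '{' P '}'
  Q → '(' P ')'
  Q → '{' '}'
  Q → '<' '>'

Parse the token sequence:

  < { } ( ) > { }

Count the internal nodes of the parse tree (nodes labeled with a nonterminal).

[P [Q < [P [Q { }] [P [Q ( )]]] >] [P [Q { }]]]

8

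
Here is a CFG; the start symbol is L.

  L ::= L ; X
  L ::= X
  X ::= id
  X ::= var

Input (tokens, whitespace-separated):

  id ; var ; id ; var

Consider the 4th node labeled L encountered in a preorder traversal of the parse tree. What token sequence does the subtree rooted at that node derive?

id

[L [L [L [L [X id]] ; [X var]] ; [X id]] ; [X var]]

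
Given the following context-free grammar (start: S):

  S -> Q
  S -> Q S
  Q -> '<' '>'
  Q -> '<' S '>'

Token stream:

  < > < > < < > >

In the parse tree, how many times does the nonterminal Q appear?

[S [Q < >] [S [Q < >] [S [Q < [S [Q < >]] >]]]]

4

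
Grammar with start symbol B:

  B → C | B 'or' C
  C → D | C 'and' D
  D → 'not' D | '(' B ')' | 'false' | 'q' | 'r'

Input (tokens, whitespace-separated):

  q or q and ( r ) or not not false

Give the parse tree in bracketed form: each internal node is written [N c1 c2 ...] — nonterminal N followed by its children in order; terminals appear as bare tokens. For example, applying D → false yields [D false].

B
B or C
B or C or C
C or C or C
D or C or C
q or C or C
q or C and D or C
q or D and D or C
q or q and D or C
q or q and ( B ) or C
q or q and ( C ) or C
q or q and ( D ) or C
q or q and ( r ) or C
q or q and ( r ) or D
q or q and ( r ) or not D
q or q and ( r ) or not not D
q or q and ( r ) or not not false

[B [B [B [C [D q]]] or [C [C [D q]] and [D ( [B [C [D r]]] )]]] or [C [D not [D not [D false]]]]]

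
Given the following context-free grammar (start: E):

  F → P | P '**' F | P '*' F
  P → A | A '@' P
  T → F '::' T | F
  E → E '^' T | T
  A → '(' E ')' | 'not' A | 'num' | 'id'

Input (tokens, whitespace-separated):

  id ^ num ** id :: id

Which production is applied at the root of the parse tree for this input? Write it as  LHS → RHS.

E → E '^' T

[E [E [T [F [P [A id]]]]] ^ [T [F [P [A num]] ** [F [P [A id]]]] :: [T [F [P [A id]]]]]]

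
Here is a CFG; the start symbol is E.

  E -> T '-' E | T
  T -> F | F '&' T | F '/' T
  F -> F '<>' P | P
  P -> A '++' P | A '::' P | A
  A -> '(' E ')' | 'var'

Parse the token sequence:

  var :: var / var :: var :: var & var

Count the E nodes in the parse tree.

[E [T [F [P [A var] :: [P [A var]]]] / [T [F [P [A var] :: [P [A var] :: [P [A var]]]]] & [T [F [P [A var]]]]]]]

1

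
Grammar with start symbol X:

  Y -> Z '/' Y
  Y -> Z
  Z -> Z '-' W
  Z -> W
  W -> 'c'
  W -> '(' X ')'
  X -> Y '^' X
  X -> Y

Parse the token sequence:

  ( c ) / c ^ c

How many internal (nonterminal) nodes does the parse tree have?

[X [Y [Z [W ( [X [Y [Z [W c]]]] )]] / [Y [Z [W c]]]] ^ [X [Y [Z [W c]]]]]

15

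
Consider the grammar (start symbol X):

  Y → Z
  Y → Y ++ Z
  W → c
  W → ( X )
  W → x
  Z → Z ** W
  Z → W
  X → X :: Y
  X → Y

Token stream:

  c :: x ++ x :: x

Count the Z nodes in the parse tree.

4

[X [X [X [Y [Z [W c]]]] :: [Y [Y [Z [W x]]] ++ [Z [W x]]]] :: [Y [Z [W x]]]]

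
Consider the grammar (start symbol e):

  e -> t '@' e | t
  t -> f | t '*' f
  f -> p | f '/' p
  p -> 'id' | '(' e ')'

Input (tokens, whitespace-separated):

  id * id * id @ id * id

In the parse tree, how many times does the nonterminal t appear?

5

[e [t [t [t [f [p id]]] * [f [p id]]] * [f [p id]]] @ [e [t [t [f [p id]]] * [f [p id]]]]]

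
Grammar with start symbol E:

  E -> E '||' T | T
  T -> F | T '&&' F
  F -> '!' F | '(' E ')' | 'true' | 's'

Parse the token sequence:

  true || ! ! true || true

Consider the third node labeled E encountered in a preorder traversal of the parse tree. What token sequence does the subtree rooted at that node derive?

true

[E [E [E [T [F true]]] || [T [F ! [F ! [F true]]]]] || [T [F true]]]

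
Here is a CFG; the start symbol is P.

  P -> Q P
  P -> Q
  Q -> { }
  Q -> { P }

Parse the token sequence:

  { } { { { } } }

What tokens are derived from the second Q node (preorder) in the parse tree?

[P [Q { }] [P [Q { [P [Q { [P [Q { }]] }]] }]]]

{ { { } } }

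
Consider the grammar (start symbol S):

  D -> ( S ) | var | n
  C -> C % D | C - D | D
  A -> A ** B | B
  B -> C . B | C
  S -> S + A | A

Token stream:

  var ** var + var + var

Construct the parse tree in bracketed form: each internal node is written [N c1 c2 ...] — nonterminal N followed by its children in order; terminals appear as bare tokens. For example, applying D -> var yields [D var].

S
S + A
S + A + A
A + A + A
A ** B + A + A
B ** B + A + A
C ** B + A + A
D ** B + A + A
var ** B + A + A
var ** C + A + A
var ** D + A + A
var ** var + A + A
var ** var + B + A
var ** var + C + A
var ** var + D + A
var ** var + var + A
var ** var + var + B
var ** var + var + C
var ** var + var + D
var ** var + var + var

[S [S [S [A [A [B [C [D var]]]] ** [B [C [D var]]]]] + [A [B [C [D var]]]]] + [A [B [C [D var]]]]]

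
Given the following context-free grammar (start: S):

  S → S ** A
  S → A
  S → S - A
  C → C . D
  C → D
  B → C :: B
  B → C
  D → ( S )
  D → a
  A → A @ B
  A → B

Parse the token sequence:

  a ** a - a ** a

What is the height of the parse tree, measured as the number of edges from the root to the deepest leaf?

[S [S [S [S [A [B [C [D a]]]]] ** [A [B [C [D a]]]]] - [A [B [C [D a]]]]] ** [A [B [C [D a]]]]]

8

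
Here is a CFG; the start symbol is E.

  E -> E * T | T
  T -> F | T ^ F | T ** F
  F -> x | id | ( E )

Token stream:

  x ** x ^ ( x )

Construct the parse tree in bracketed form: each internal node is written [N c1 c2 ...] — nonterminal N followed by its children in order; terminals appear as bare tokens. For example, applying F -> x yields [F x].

E
T
T ^ F
T ** F ^ F
F ** F ^ F
x ** F ^ F
x ** x ^ F
x ** x ^ ( E )
x ** x ^ ( T )
x ** x ^ ( F )
x ** x ^ ( x )

[E [T [T [T [F x]] ** [F x]] ^ [F ( [E [T [F x]]] )]]]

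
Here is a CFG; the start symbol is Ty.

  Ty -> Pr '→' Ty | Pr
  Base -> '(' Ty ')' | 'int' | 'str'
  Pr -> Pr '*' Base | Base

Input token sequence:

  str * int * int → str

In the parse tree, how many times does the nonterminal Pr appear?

4

[Ty [Pr [Pr [Pr [Base str]] * [Base int]] * [Base int]] → [Ty [Pr [Base str]]]]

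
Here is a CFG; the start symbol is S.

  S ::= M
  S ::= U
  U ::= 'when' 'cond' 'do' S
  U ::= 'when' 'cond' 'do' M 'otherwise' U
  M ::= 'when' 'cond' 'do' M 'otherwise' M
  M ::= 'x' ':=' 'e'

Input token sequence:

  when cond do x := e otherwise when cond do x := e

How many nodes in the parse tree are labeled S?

2

[S [U when cond do [M x := e] otherwise [U when cond do [S [M x := e]]]]]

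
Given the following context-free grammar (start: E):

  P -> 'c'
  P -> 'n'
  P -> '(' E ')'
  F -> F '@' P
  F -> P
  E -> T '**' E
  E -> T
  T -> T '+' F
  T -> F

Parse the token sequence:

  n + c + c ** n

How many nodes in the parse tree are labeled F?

[E [T [T [T [F [P n]]] + [F [P c]]] + [F [P c]]] ** [E [T [F [P n]]]]]

4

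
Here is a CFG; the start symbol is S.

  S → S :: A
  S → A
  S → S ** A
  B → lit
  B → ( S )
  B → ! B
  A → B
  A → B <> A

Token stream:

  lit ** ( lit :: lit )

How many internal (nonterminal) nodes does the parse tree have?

12

[S [S [A [B lit]]] ** [A [B ( [S [S [A [B lit]]] :: [A [B lit]]] )]]]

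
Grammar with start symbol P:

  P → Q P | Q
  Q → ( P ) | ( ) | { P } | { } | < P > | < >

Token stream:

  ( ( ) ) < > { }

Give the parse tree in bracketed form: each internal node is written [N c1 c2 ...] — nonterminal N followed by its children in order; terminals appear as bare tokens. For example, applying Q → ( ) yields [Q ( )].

P
Q P
( P ) P
( Q ) P
( ( ) ) P
( ( ) ) Q P
( ( ) ) < > P
( ( ) ) < > Q
( ( ) ) < > { }

[P [Q ( [P [Q ( )]] )] [P [Q < >] [P [Q { }]]]]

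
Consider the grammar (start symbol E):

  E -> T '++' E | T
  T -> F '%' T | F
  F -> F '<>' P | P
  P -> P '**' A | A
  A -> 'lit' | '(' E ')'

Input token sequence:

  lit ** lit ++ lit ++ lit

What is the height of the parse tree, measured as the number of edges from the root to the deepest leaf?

[E [T [F [P [P [A lit]] ** [A lit]]]] ++ [E [T [F [P [A lit]]]] ++ [E [T [F [P [A lit]]]]]]]

7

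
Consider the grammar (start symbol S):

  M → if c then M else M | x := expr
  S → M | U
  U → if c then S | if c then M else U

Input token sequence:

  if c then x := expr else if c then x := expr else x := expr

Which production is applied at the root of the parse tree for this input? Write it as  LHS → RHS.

[S [M if c then [M x := expr] else [M if c then [M x := expr] else [M x := expr]]]]

S → M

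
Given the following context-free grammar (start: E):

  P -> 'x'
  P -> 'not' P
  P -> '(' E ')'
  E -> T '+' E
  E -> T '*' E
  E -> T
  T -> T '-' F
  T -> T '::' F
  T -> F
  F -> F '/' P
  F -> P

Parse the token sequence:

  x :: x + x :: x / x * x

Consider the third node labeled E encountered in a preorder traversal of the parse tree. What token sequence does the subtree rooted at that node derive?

[E [T [T [F [P x]]] :: [F [P x]]] + [E [T [T [F [P x]]] :: [F [F [P x]] / [P x]]] * [E [T [F [P x]]]]]]

x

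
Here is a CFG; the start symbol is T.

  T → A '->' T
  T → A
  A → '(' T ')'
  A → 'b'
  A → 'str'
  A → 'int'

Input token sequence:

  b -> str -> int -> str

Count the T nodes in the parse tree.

[T [A b] -> [T [A str] -> [T [A int] -> [T [A str]]]]]

4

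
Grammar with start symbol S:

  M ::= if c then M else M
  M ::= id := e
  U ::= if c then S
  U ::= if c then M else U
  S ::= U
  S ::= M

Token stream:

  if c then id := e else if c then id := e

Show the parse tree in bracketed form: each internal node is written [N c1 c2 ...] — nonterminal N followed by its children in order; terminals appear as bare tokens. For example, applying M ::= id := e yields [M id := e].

S
U
if c then M else U
if c then id := e else U
if c then id := e else if c then S
if c then id := e else if c then M
if c then id := e else if c then id := e

[S [U if c then [M id := e] else [U if c then [S [M id := e]]]]]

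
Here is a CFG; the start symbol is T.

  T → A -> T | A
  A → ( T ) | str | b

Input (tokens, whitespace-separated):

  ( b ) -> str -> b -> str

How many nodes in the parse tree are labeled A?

5

[T [A ( [T [A b]] )] -> [T [A str] -> [T [A b] -> [T [A str]]]]]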